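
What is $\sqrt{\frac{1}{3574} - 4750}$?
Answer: $\frac{i \sqrt{60674007426}}{3574} \approx 68.92 i$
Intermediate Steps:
$\sqrt{\frac{1}{3574} - 4750} = \sqrt{- \frac{16976499}{3574}} = \frac{i \sqrt{60674007426}}{3574}$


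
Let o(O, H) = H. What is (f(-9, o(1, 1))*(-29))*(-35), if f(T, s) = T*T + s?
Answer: 83230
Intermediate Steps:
f(T, s) = s + T² (f(T, s) = T² + s = s + T²)
(f(-9, o(1, 1))*(-29))*(-35) = ((1 + (-9)²)*(-29))*(-35) = ((1 + 81)*(-29))*(-35) = (82*(-29))*(-35) = -2378*(-35) = 83230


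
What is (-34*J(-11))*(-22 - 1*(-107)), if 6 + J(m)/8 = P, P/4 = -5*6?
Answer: 2913120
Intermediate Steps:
P = -120 (P = 4*(-5*6) = 4*(-30) = -120)
J(m) = -1008 (J(m) = -48 + 8*(-120) = -48 - 960 = -1008)
(-34*J(-11))*(-22 - 1*(-107)) = (-34*(-1008))*(-22 - 1*(-107)) = 34272*(-22 + 107) = 34272*85 = 2913120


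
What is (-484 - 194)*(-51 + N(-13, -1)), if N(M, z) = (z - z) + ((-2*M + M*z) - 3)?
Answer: 10170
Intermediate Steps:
N(M, z) = -3 - 2*M + M*z (N(M, z) = 0 + (-3 - 2*M + M*z) = -3 - 2*M + M*z)
(-484 - 194)*(-51 + N(-13, -1)) = (-484 - 194)*(-51 + (-3 - 2*(-13) - 13*(-1))) = -678*(-51 + (-3 + 26 + 13)) = -678*(-51 + 36) = -678*(-15) = 10170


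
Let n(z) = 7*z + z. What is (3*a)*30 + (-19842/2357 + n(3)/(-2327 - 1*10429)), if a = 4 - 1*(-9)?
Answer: 2910327710/2505491 ≈ 1161.6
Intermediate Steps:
a = 13 (a = 4 + 9 = 13)
n(z) = 8*z
(3*a)*30 + (-19842/2357 + n(3)/(-2327 - 1*10429)) = (3*13)*30 + (-19842/2357 + (8*3)/(-2327 - 1*10429)) = 39*30 + (-19842*1/2357 + 24/(-2327 - 10429)) = 1170 + (-19842/2357 + 24/(-12756)) = 1170 + (-19842/2357 + 24*(-1/12756)) = 1170 + (-19842/2357 - 2/1063) = 1170 - 21096760/2505491 = 2910327710/2505491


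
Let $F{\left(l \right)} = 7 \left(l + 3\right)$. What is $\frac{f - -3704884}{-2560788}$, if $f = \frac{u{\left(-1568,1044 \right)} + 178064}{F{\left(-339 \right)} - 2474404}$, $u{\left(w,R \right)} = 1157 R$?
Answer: $- \frac{2294023072583}{1585611760932} \approx -1.4468$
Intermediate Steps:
$F{\left(l \right)} = 21 + 7 l$ ($F{\left(l \right)} = 7 \left(3 + l\right) = 21 + 7 l$)
$f = - \frac{346493}{619189}$ ($f = \frac{1157 \cdot 1044 + 178064}{\left(21 + 7 \left(-339\right)\right) - 2474404} = \frac{1207908 + 178064}{\left(21 - 2373\right) - 2474404} = \frac{1385972}{-2352 - 2474404} = \frac{1385972}{-2476756} = 1385972 \left(- \frac{1}{2476756}\right) = - \frac{346493}{619189} \approx -0.55959$)
$\frac{f - -3704884}{-2560788} = \frac{- \frac{346493}{619189} - -3704884}{-2560788} = \left(- \frac{346493}{619189} + 3704884\right) \left(- \frac{1}{2560788}\right) = \frac{2294023072583}{619189} \left(- \frac{1}{2560788}\right) = - \frac{2294023072583}{1585611760932}$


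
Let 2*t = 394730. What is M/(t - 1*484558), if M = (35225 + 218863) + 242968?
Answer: -497056/287193 ≈ -1.7307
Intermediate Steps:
t = 197365 (t = (½)*394730 = 197365)
M = 497056 (M = 254088 + 242968 = 497056)
M/(t - 1*484558) = 497056/(197365 - 1*484558) = 497056/(197365 - 484558) = 497056/(-287193) = 497056*(-1/287193) = -497056/287193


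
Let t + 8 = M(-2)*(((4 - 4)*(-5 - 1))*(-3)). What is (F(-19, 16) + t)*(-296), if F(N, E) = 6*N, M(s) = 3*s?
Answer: 36112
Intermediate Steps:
t = -8 (t = -8 + (3*(-2))*(((4 - 4)*(-5 - 1))*(-3)) = -8 - 6*0*(-6)*(-3) = -8 - 0*(-3) = -8 - 6*0 = -8 + 0 = -8)
(F(-19, 16) + t)*(-296) = (6*(-19) - 8)*(-296) = (-114 - 8)*(-296) = -122*(-296) = 36112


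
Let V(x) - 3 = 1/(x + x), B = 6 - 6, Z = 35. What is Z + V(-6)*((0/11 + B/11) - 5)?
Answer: 245/12 ≈ 20.417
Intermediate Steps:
B = 0
V(x) = 3 + 1/(2*x) (V(x) = 3 + 1/(x + x) = 3 + 1/(2*x))
Z + V(-6)*((0/11 + B/11) - 5) = 35 + (3 + (1/2)/(-6))*((0/11 + 0/11) - 5) = 35 + (3 + (1/2)*(-1/6))*((0*(1/11) + 0*(1/11)) - 5) = 35 + (3 - 1/12)*((0 + 0) - 5) = 35 + 35*(0 - 5)/12 = 35 + (35/12)*(-5) = 35 - 175/12 = 245/12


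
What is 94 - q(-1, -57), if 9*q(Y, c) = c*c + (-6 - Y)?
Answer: -2398/9 ≈ -266.44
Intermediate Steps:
q(Y, c) = -2/3 - Y/9 + c**2/9 (q(Y, c) = (c*c + (-6 - Y))/9 = (c**2 + (-6 - Y))/9 = (-6 + c**2 - Y)/9 = -2/3 - Y/9 + c**2/9)
94 - q(-1, -57) = 94 - (-2/3 - 1/9*(-1) + (1/9)*(-57)**2) = 94 - (-2/3 + 1/9 + (1/9)*3249) = 94 - (-2/3 + 1/9 + 361) = 94 - 1*3244/9 = 94 - 3244/9 = -2398/9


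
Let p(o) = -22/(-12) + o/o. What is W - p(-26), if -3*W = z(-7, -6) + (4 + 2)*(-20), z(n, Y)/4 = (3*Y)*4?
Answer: 799/6 ≈ 133.17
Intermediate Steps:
p(o) = 17/6 (p(o) = -22*(-1/12) + 1 = 11/6 + 1 = 17/6)
z(n, Y) = 48*Y (z(n, Y) = 4*((3*Y)*4) = 4*(12*Y) = 48*Y)
W = 136 (W = -(48*(-6) + (4 + 2)*(-20))/3 = -(-288 + 6*(-20))/3 = -(-288 - 120)/3 = -1/3*(-408) = 136)
W - p(-26) = 136 - 1*17/6 = 136 - 17/6 = 799/6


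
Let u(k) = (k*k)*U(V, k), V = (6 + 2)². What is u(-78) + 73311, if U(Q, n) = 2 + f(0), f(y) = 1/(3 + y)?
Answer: 87507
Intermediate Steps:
V = 64 (V = 8² = 64)
U(Q, n) = 7/3 (U(Q, n) = 2 + 1/(3 + 0) = 2 + 1/3 = 2 + ⅓ = 7/3)
u(k) = 7*k²/3 (u(k) = (k*k)*(7/3) = k²*(7/3) = 7*k²/3)
u(-78) + 73311 = (7/3)*(-78)² + 73311 = (7/3)*6084 + 73311 = 14196 + 73311 = 87507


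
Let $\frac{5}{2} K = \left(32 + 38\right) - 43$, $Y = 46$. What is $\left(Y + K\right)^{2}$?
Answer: $\frac{80656}{25} \approx 3226.2$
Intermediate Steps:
$K = \frac{54}{5}$ ($K = \frac{2 \left(\left(32 + 38\right) - 43\right)}{5} = \frac{2 \left(70 - 43\right)}{5} = \frac{2}{5} \cdot 27 = \frac{54}{5} \approx 10.8$)
$\left(Y + K\right)^{2} = \left(46 + \frac{54}{5}\right)^{2} = \left(\frac{284}{5}\right)^{2} = \frac{80656}{25}$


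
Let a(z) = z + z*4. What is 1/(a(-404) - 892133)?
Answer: -1/894153 ≈ -1.1184e-6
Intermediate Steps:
a(z) = 5*z (a(z) = z + 4*z = 5*z)
1/(a(-404) - 892133) = 1/(5*(-404) - 892133) = 1/(-2020 - 892133) = 1/(-894153) = -1/894153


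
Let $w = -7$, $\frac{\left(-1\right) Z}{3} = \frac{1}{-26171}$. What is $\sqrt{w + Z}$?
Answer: $\frac{11 i \sqrt{39622894}}{26171} \approx 2.6457 i$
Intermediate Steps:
$Z = \frac{3}{26171}$ ($Z = - \frac{3}{-26171} = \left(-3\right) \left(- \frac{1}{26171}\right) = \frac{3}{26171} \approx 0.00011463$)
$\sqrt{w + Z} = \sqrt{-7 + \frac{3}{26171}} = \sqrt{- \frac{183194}{26171}} = \frac{11 i \sqrt{39622894}}{26171}$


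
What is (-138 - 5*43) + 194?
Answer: -159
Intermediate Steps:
(-138 - 5*43) + 194 = (-138 - 215) + 194 = -353 + 194 = -159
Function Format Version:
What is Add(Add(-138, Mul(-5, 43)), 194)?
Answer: -159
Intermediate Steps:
Add(Add(-138, Mul(-5, 43)), 194) = Add(Add(-138, -215), 194) = Add(-353, 194) = -159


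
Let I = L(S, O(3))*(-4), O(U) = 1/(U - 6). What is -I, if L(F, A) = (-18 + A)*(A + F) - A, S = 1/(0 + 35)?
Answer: 1492/63 ≈ 23.683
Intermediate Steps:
S = 1/35 ≈ 0.028571
O(U) = 1/(-6 + U)
L(F, A) = -A + (-18 + A)*(A + F)
I = -1492/63 (I = ((1/(-6 + 3))² - 19/(-6 + 3) - 18*1/35 + (1/35)/(-6 + 3))*(-4) = ((1/(-3))² - 19/(-3) - 18/35 + (1/35)/(-3))*(-4) = ((-⅓)² - 19*(-⅓) - 18/35 - ⅓*1/35)*(-4) = (⅑ + 19/3 - 18/35 - 1/105)*(-4) = (373/63)*(-4) = -1492/63 ≈ -23.683)
-I = -1*(-1492/63) = 1492/63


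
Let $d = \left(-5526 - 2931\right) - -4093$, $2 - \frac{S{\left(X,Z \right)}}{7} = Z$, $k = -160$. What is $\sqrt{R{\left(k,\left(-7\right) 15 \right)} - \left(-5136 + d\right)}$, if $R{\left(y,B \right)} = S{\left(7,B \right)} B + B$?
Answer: $5 i \sqrt{2770} \approx 263.15 i$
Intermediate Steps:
$S{\left(X,Z \right)} = 14 - 7 Z$
$d = -4364$ ($d = \left(-5526 - 2931\right) + 4093 = -8457 + 4093 = -4364$)
$R{\left(y,B \right)} = B + B \left(14 - 7 B\right)$ ($R{\left(y,B \right)} = \left(14 - 7 B\right) B + B = B \left(14 - 7 B\right) + B = B + B \left(14 - 7 B\right)$)
$\sqrt{R{\left(k,\left(-7\right) 15 \right)} - \left(-5136 + d\right)} = \sqrt{\left(-7\right) 15 \left(15 - 7 \left(\left(-7\right) 15\right)\right) + \left(5136 - -4364\right)} = \sqrt{- 105 \left(15 - -735\right) + \left(5136 + 4364\right)} = \sqrt{- 105 \left(15 + 735\right) + 9500} = \sqrt{\left(-105\right) 750 + 9500} = \sqrt{-78750 + 9500} = \sqrt{-69250} = 5 i \sqrt{2770}$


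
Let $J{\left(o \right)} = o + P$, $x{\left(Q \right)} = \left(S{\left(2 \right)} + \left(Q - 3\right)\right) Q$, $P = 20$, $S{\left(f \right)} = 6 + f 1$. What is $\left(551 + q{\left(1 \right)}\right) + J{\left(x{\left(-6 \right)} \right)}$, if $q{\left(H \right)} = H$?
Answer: $578$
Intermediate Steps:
$S{\left(f \right)} = 6 + f$
$x{\left(Q \right)} = Q \left(5 + Q\right)$ ($x{\left(Q \right)} = \left(\left(6 + 2\right) + \left(Q - 3\right)\right) Q = \left(8 + \left(-3 + Q\right)\right) Q = \left(5 + Q\right) Q = Q \left(5 + Q\right)$)
$J{\left(o \right)} = 20 + o$ ($J{\left(o \right)} = o + 20 = 20 + o$)
$\left(551 + q{\left(1 \right)}\right) + J{\left(x{\left(-6 \right)} \right)} = \left(551 + 1\right) + \left(20 - 6 \left(5 - 6\right)\right) = 552 + \left(20 - -6\right) = 552 + \left(20 + 6\right) = 552 + 26 = 578$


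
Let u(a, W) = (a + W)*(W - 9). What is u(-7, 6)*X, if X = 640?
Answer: 1920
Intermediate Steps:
u(a, W) = (-9 + W)*(W + a) (u(a, W) = (W + a)*(-9 + W) = (-9 + W)*(W + a))
u(-7, 6)*X = (6**2 - 9*6 - 9*(-7) + 6*(-7))*640 = (36 - 54 + 63 - 42)*640 = 3*640 = 1920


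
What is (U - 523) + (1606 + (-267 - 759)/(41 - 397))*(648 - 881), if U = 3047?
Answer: -66277501/178 ≈ -3.7235e+5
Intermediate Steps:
(U - 523) + (1606 + (-267 - 759)/(41 - 397))*(648 - 881) = (3047 - 523) + (1606 + (-267 - 759)/(41 - 397))*(648 - 881) = 2524 + (1606 - 1026/(-356))*(-233) = 2524 + (1606 - 1026*(-1/356))*(-233) = 2524 + (1606 + 513/178)*(-233) = 2524 + (286381/178)*(-233) = 2524 - 66726773/178 = -66277501/178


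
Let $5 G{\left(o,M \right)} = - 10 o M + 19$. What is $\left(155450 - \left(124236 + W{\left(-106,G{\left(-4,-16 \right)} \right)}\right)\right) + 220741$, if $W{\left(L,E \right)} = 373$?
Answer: $251582$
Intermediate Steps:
$G{\left(o,M \right)} = \frac{19}{5} - 2 M o$ ($G{\left(o,M \right)} = \frac{- 10 o M + 19}{5} = \frac{- 10 M o + 19}{5} = \frac{19 - 10 M o}{5} = \frac{19}{5} - 2 M o$)
$\left(155450 - \left(124236 + W{\left(-106,G{\left(-4,-16 \right)} \right)}\right)\right) + 220741 = \left(155450 - 124609\right) + 220741 = 30841 + 220741 = 251582$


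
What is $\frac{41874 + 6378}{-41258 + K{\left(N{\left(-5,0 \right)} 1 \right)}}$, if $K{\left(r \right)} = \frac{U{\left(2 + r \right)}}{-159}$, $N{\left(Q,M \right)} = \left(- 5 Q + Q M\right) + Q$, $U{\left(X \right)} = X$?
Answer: $- \frac{1918017}{1640011} \approx -1.1695$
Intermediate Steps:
$N{\left(Q,M \right)} = - 4 Q + M Q$ ($N{\left(Q,M \right)} = \left(- 5 Q + M Q\right) + Q = - 4 Q + M Q$)
$K{\left(r \right)} = - \frac{2}{159} - \frac{r}{159}$ ($K{\left(r \right)} = \frac{2 + r}{-159} = \left(2 + r\right) \left(- \frac{1}{159}\right) = - \frac{2}{159} - \frac{r}{159}$)
$\frac{41874 + 6378}{-41258 + K{\left(N{\left(-5,0 \right)} 1 \right)}} = \frac{41874 + 6378}{-41258 - \left(\frac{2}{159} + \frac{- 5 \left(-4 + 0\right) 1}{159}\right)} = \frac{48252}{-41258 - \left(\frac{2}{159} + \frac{\left(-5\right) \left(-4\right) 1}{159}\right)} = \frac{48252}{-41258 - \left(\frac{2}{159} + \frac{20 \cdot 1}{159}\right)} = \frac{48252}{-41258 - \frac{22}{159}} = \frac{48252}{- \frac{6560044}{159}} = 48252 \left(- \frac{159}{6560044}\right) = - \frac{1918017}{1640011}$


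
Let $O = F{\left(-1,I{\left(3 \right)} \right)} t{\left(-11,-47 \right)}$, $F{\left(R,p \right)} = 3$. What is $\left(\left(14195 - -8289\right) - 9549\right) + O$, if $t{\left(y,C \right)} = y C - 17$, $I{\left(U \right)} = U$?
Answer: $14435$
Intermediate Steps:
$t{\left(y,C \right)} = -17 + C y$ ($t{\left(y,C \right)} = C y - 17 = -17 + C y$)
$O = 1500$ ($O = 3 \left(-17 - -517\right) = 3 \left(-17 + 517\right) = 3 \cdot 500 = 1500$)
$\left(\left(14195 - -8289\right) - 9549\right) + O = \left(\left(14195 - -8289\right) - 9549\right) + 1500 = \left(\left(14195 + 8289\right) - 9549\right) + 1500 = \left(22484 - 9549\right) + 1500 = 12935 + 1500 = 14435$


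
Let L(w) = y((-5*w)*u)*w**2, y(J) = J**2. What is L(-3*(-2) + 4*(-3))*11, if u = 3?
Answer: 3207600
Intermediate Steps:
L(w) = 225*w**4 (L(w) = (-5*w*3)**2*w**2 = (-15*w)**2*w**2 = (225*w**2)*w**2 = 225*w**4)
L(-3*(-2) + 4*(-3))*11 = (225*(-3*(-2) + 4*(-3))**4)*11 = (225*(6 - 12)**4)*11 = (225*(-6)**4)*11 = (225*1296)*11 = 291600*11 = 3207600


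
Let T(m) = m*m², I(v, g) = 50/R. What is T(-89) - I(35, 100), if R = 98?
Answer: -34543506/49 ≈ -7.0497e+5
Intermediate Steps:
I(v, g) = 25/49 (I(v, g) = 50/98 = 50*(1/98) = 25/49)
T(m) = m³
T(-89) - I(35, 100) = (-89)³ - 1*25/49 = -704969 - 25/49 = -34543506/49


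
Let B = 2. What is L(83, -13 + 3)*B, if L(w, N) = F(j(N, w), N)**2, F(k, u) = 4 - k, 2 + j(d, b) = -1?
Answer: 98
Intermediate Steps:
j(d, b) = -3 (j(d, b) = -2 - 1 = -3)
L(w, N) = 49 (L(w, N) = (4 - 1*(-3))**2 = (4 + 3)**2 = 7**2 = 49)
L(83, -13 + 3)*B = 49*2 = 98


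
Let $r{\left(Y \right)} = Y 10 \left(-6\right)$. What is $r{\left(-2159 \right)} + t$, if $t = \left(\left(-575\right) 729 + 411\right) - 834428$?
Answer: $-1123652$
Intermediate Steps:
$r{\left(Y \right)} = - 60 Y$ ($r{\left(Y \right)} = 10 Y \left(-6\right) = - 60 Y$)
$t = -1253192$ ($t = \left(-419175 + 411\right) - 834428 = -418764 - 834428 = -1253192$)
$r{\left(-2159 \right)} + t = \left(-60\right) \left(-2159\right) - 1253192 = 129540 - 1253192 = -1123652$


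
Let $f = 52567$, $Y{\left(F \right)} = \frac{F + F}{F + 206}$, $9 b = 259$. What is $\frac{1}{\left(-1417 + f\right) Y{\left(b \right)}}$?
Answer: $\frac{2113}{26495700} \approx 7.9749 \cdot 10^{-5}$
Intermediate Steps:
$b = \frac{259}{9}$ ($b = \frac{1}{9} \cdot 259 = \frac{259}{9} \approx 28.778$)
$Y{\left(F \right)} = \frac{2 F}{206 + F}$
$\frac{1}{\left(-1417 + f\right) Y{\left(b \right)}} = \frac{1}{\left(-1417 + 52567\right) 2 \cdot \frac{259}{9} \frac{1}{206 + \frac{259}{9}}} = \frac{1}{51150 \cdot 2 \cdot \frac{259}{9} \frac{1}{\frac{2113}{9}}} = \frac{1}{51150 \cdot 2 \cdot \frac{259}{9} \cdot \frac{9}{2113}} = \frac{1}{51150 \cdot \frac{518}{2113}} = \frac{1}{51150} \cdot \frac{2113}{518} = \frac{2113}{26495700}$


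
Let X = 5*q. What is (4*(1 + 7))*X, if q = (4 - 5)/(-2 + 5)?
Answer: -160/3 ≈ -53.333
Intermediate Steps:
q = -⅓ (q = -1/3 = -1*⅓ = -⅓ ≈ -0.33333)
X = -5/3 (X = 5*(-⅓) = -5/3 ≈ -1.6667)
(4*(1 + 7))*X = (4*(1 + 7))*(-5/3) = (4*8)*(-5/3) = 32*(-5/3) = -160/3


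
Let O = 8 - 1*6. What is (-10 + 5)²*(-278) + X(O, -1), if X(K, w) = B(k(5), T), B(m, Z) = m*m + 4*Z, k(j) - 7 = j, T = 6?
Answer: -6782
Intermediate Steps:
k(j) = 7 + j
O = 2 (O = 8 - 6 = 2)
B(m, Z) = m² + 4*Z
X(K, w) = 168 (X(K, w) = (7 + 5)² + 4*6 = 12² + 24 = 144 + 24 = 168)
(-10 + 5)²*(-278) + X(O, -1) = (-10 + 5)²*(-278) + 168 = (-5)²*(-278) + 168 = 25*(-278) + 168 = -6950 + 168 = -6782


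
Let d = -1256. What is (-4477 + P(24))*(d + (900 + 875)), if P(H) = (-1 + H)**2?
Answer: -2049012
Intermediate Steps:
(-4477 + P(24))*(d + (900 + 875)) = (-4477 + (-1 + 24)**2)*(-1256 + (900 + 875)) = (-4477 + 23**2)*(-1256 + 1775) = (-4477 + 529)*519 = -3948*519 = -2049012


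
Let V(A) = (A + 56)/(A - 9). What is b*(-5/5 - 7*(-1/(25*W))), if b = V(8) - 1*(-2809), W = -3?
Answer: -15006/5 ≈ -3001.2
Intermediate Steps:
V(A) = (56 + A)/(-9 + A)
b = 2745 (b = (56 + 8)/(-9 + 8) - 1*(-2809) = 64/(-1) + 2809 = -1*64 + 2809 = -64 + 2809 = 2745)
b*(-5/5 - 7*(-1/(25*W))) = 2745*(-5/5 - 7/(-3*5*(-5))) = 2745*(-5*1/5 - 7/((-15*(-5)))) = 2745*(-1 - 7/75) = 2745*(-82/75) = -15006/5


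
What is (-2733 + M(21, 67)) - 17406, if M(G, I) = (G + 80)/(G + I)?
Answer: -1772131/88 ≈ -20138.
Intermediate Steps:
M(G, I) = (80 + G)/(G + I)
(-2733 + M(21, 67)) - 17406 = (-2733 + (80 + 21)/(21 + 67)) - 17406 = (-2733 + 101/88) - 17406 = -240403/88 - 17406 = -1772131/88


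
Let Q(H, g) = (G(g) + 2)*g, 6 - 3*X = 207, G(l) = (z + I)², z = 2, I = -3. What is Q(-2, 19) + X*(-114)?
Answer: 7695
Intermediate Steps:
G(l) = 1 (G(l) = (2 - 3)² = (-1)² = 1)
X = -67 (X = 2 - ⅓*207 = 2 - 69 = -67)
Q(H, g) = 3*g (Q(H, g) = (1 + 2)*g = 3*g)
Q(-2, 19) + X*(-114) = 3*19 - 67*(-114) = 57 + 7638 = 7695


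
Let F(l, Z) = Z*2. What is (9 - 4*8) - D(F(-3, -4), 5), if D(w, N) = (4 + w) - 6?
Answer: -13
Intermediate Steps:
F(l, Z) = 2*Z
D(w, N) = -2 + w
(9 - 4*8) - D(F(-3, -4), 5) = (9 - 4*8) - (-2 + 2*(-4)) = (9 - 32) - (-2 - 8) = -23 - 1*(-10) = -23 + 10 = -13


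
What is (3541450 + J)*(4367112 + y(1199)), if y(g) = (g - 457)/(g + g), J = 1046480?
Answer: 24023170687755870/1199 ≈ 2.0036e+13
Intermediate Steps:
y(g) = (-457 + g)/(2*g) (y(g) = (-457 + g)/((2*g)) = (-457 + g)*(1/(2*g)) = (-457 + g)/(2*g))
(3541450 + J)*(4367112 + y(1199)) = (3541450 + 1046480)*(4367112 + (½)*(-457 + 1199)/1199) = 4587930*(4367112 + (½)*(1/1199)*742) = 4587930*(4367112 + 371/1199) = 4587930*(5236167659/1199) = 24023170687755870/1199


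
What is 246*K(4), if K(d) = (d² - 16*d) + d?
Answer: -10824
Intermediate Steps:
K(d) = d² - 15*d
246*K(4) = 246*(4*(-15 + 4)) = 246*(4*(-11)) = 246*(-44) = -10824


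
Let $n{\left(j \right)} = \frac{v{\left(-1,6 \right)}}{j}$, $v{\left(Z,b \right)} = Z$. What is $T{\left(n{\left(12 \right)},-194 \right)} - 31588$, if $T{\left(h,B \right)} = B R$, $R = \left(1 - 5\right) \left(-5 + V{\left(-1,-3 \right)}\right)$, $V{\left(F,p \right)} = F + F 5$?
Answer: $-40124$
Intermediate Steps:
$V{\left(F,p \right)} = 6 F$ ($V{\left(F,p \right)} = F + 5 F = 6 F$)
$n{\left(j \right)} = - \frac{1}{j}$
$R = 44$ ($R = \left(1 - 5\right) \left(-5 + 6 \left(-1\right)\right) = - 4 \left(-5 - 6\right) = \left(-4\right) \left(-11\right) = 44$)
$T{\left(h,B \right)} = 44 B$ ($T{\left(h,B \right)} = B 44 = 44 B$)
$T{\left(n{\left(12 \right)},-194 \right)} - 31588 = 44 \left(-194\right) - 31588 = -8536 - 31588 = -40124$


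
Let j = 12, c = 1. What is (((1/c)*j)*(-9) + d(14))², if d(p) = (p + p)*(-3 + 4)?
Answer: 6400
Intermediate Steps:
d(p) = 2*p (d(p) = (2*p)*1 = 2*p)
(((1/c)*j)*(-9) + d(14))² = (((1/1)*12)*(-9) + 2*14)² = (((1*1)*12)*(-9) + 28)² = ((1*12)*(-9) + 28)² = (12*(-9) + 28)² = (-108 + 28)² = (-80)² = 6400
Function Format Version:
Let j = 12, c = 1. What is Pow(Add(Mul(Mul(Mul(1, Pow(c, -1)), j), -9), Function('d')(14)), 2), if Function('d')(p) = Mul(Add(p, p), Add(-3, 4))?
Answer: 6400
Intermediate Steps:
Function('d')(p) = Mul(2, p) (Function('d')(p) = Mul(Mul(2, p), 1) = Mul(2, p))
Pow(Add(Mul(Mul(Mul(1, Pow(c, -1)), j), -9), Function('d')(14)), 2) = Pow(Add(Mul(Mul(Mul(1, Pow(1, -1)), 12), -9), Mul(2, 14)), 2) = Pow(Add(Mul(Mul(Mul(1, 1), 12), -9), 28), 2) = Pow(Add(Mul(Mul(1, 12), -9), 28), 2) = Pow(Add(Mul(12, -9), 28), 2) = Pow(Add(-108, 28), 2) = Pow(-80, 2) = 6400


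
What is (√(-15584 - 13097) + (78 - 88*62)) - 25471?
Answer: -30849 + I*√28681 ≈ -30849.0 + 169.35*I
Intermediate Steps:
(√(-15584 - 13097) + (78 - 88*62)) - 25471 = (√(-28681) + (78 - 5456)) - 25471 = (I*√28681 - 5378) - 25471 = (-5378 + I*√28681) - 25471 = -30849 + I*√28681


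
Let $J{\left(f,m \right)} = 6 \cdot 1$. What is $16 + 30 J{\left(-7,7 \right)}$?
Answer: $196$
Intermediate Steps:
$J{\left(f,m \right)} = 6$
$16 + 30 J{\left(-7,7 \right)} = 16 + 30 \cdot 6 = 16 + 180 = 196$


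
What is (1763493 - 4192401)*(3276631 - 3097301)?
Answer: -435576071640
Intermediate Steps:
(1763493 - 4192401)*(3276631 - 3097301) = -2428908*179330 = -435576071640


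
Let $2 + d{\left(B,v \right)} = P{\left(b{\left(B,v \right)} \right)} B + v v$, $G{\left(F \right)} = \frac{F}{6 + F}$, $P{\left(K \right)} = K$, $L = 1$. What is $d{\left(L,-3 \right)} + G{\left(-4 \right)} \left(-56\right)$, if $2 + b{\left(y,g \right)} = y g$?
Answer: $114$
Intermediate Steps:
$b{\left(y,g \right)} = -2 + g y$ ($b{\left(y,g \right)} = -2 + y g = -2 + g y$)
$d{\left(B,v \right)} = -2 + v^{2} + B \left(-2 + B v\right)$ ($d{\left(B,v \right)} = -2 + \left(\left(-2 + v B\right) B + v v\right) = -2 + \left(\left(-2 + B v\right) B + v^{2}\right) = -2 + \left(B \left(-2 + B v\right) + v^{2}\right) = -2 + \left(v^{2} + B \left(-2 + B v\right)\right) = -2 + v^{2} + B \left(-2 + B v\right)$)
$d{\left(L,-3 \right)} + G{\left(-4 \right)} \left(-56\right) = \left(-2 + \left(-3\right)^{2} + 1 \left(-2 + 1 \left(-3\right)\right)\right) + - \frac{4}{6 - 4} \left(-56\right) = \left(-2 + 9 + 1 \left(-2 - 3\right)\right) + - \frac{4}{2} \left(-56\right) = \left(-2 + 9 + 1 \left(-5\right)\right) + \left(-4\right) \frac{1}{2} \left(-56\right) = \left(-2 + 9 - 5\right) - -112 = 2 + 112 = 114$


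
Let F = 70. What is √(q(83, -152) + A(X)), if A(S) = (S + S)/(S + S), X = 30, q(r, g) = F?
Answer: √71 ≈ 8.4261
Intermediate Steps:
q(r, g) = 70
A(S) = 1 (A(S) = (2*S)/((2*S)) = (2*S)*(1/(2*S)) = 1)
√(q(83, -152) + A(X)) = √(70 + 1) = √71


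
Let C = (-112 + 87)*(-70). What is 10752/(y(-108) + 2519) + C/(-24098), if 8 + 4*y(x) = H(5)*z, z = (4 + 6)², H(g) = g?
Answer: 63619549/15916729 ≈ 3.9970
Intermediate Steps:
C = 1750 (C = -25*(-70) = 1750)
z = 100 (z = 10² = 100)
y(x) = 123 (y(x) = -2 + (5*100)/4 = -2 + (¼)*500 = -2 + 125 = 123)
10752/(y(-108) + 2519) + C/(-24098) = 10752/(123 + 2519) + 1750/(-24098) = 10752/2642 + 1750*(-1/24098) = 10752*(1/2642) - 875/12049 = 5376/1321 - 875/12049 = 63619549/15916729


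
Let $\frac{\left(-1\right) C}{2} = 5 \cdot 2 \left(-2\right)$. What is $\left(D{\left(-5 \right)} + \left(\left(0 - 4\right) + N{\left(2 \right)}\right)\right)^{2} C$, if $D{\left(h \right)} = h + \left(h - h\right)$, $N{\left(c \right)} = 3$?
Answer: $1440$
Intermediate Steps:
$D{\left(h \right)} = h$ ($D{\left(h \right)} = h + 0 = h$)
$C = 40$ ($C = - 2 \cdot 5 \cdot 2 \left(-2\right) = - 2 \cdot 10 \left(-2\right) = \left(-2\right) \left(-20\right) = 40$)
$\left(D{\left(-5 \right)} + \left(\left(0 - 4\right) + N{\left(2 \right)}\right)\right)^{2} C = \left(-5 + \left(\left(0 - 4\right) + 3\right)\right)^{2} \cdot 40 = \left(-5 + \left(-4 + 3\right)\right)^{2} \cdot 40 = \left(-5 - 1\right)^{2} \cdot 40 = \left(-6\right)^{2} \cdot 40 = 36 \cdot 40 = 1440$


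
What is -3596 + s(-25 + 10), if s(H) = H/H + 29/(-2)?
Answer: -7219/2 ≈ -3609.5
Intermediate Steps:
s(H) = -27/2 (s(H) = 1 + 29*(-1/2) = 1 - 29/2 = -27/2)
-3596 + s(-25 + 10) = -3596 - 27/2 = -7219/2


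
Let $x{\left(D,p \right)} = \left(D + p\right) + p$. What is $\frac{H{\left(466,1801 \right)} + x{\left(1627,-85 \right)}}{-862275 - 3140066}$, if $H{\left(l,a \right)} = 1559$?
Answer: $- \frac{3016}{4002341} \approx -0.00075356$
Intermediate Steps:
$x{\left(D,p \right)} = D + 2 p$
$\frac{H{\left(466,1801 \right)} + x{\left(1627,-85 \right)}}{-862275 - 3140066} = \frac{1559 + \left(1627 + 2 \left(-85\right)\right)}{-862275 - 3140066} = \frac{1559 + \left(1627 - 170\right)}{-4002341} = \left(1559 + 1457\right) \left(- \frac{1}{4002341}\right) = 3016 \left(- \frac{1}{4002341}\right) = - \frac{3016}{4002341}$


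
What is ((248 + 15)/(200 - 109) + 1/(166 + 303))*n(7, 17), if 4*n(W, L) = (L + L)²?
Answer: 5096226/6097 ≈ 835.86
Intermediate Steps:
n(W, L) = L² (n(W, L) = (L + L)²/4 = (2*L)²/4 = (4*L²)/4 = L²)
((248 + 15)/(200 - 109) + 1/(166 + 303))*n(7, 17) = ((248 + 15)/(200 - 109) + 1/(166 + 303))*17² = (263/91 + 1/469)*289 = (17634/6097)*289 = 5096226/6097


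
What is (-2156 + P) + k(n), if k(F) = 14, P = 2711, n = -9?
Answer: 569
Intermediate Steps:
(-2156 + P) + k(n) = (-2156 + 2711) + 14 = 555 + 14 = 569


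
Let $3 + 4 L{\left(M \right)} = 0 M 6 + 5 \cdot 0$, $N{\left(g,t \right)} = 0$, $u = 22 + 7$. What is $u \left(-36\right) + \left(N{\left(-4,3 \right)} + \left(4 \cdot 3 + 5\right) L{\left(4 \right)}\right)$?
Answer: $- \frac{4227}{4} \approx -1056.8$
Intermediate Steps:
$u = 29$
$L{\left(M \right)} = - \frac{3}{4}$ ($L{\left(M \right)} = - \frac{3}{4} + \frac{0 M 6 + 5 \cdot 0}{4} = - \frac{3}{4} + \frac{0 \cdot 6 + 0}{4} = - \frac{3}{4} + \frac{0 + 0}{4} = - \frac{3}{4} + \frac{1}{4} \cdot 0 = - \frac{3}{4} + 0 = - \frac{3}{4}$)
$u \left(-36\right) + \left(N{\left(-4,3 \right)} + \left(4 \cdot 3 + 5\right) L{\left(4 \right)}\right) = 29 \left(-36\right) + \left(0 + \left(4 \cdot 3 + 5\right) \left(- \frac{3}{4}\right)\right) = -1044 + \left(0 + \left(12 + 5\right) \left(- \frac{3}{4}\right)\right) = -1044 + \left(0 + 17 \left(- \frac{3}{4}\right)\right) = -1044 + \left(0 - \frac{51}{4}\right) = -1044 - \frac{51}{4} = - \frac{4227}{4}$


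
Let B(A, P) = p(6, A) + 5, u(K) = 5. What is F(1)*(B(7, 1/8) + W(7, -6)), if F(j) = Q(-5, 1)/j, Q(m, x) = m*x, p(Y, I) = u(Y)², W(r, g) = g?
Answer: -120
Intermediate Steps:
p(Y, I) = 25 (p(Y, I) = 5² = 25)
B(A, P) = 30 (B(A, P) = 25 + 5 = 30)
F(j) = -5/j (F(j) = (-5*1)/j = -5/j)
F(1)*(B(7, 1/8) + W(7, -6)) = (-5/1)*(30 - 6) = -5*1*24 = -5*24 = -120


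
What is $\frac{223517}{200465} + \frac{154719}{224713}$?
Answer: $\frac{81242919956}{45047091545} \approx 1.8035$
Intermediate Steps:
$\frac{223517}{200465} + \frac{154719}{224713} = \frac{81242919956}{45047091545}$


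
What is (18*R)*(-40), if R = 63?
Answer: -45360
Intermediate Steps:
(18*R)*(-40) = (18*63)*(-40) = 1134*(-40) = -45360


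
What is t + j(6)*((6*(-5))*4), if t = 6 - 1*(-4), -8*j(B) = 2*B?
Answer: 190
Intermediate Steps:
j(B) = -B/4
t = 10 (t = 6 + 4 = 10)
t + j(6)*((6*(-5))*4) = 10 + (-1/4*6)*((6*(-5))*4) = 10 - (-45)*4 = 10 - 3/2*(-120) = 10 + 180 = 190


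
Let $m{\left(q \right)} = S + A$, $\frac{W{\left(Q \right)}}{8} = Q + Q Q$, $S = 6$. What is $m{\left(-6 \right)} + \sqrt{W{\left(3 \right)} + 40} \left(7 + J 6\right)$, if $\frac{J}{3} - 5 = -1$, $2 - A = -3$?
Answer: $11 + 158 \sqrt{34} \approx 932.29$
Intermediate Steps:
$A = 5$ ($A = 2 - -3 = 2 + 3 = 5$)
$J = 12$ ($J = 15 + 3 \left(-1\right) = 15 - 3 = 12$)
$W{\left(Q \right)} = 8 Q + 8 Q^{2}$ ($W{\left(Q \right)} = 8 \left(Q + Q Q\right) = 8 \left(Q + Q^{2}\right) = 8 Q + 8 Q^{2}$)
$m{\left(q \right)} = 11$ ($m{\left(q \right)} = 6 + 5 = 11$)
$m{\left(-6 \right)} + \sqrt{W{\left(3 \right)} + 40} \left(7 + J 6\right) = 11 + \sqrt{8 \cdot 3 \left(1 + 3\right) + 40} \left(7 + 12 \cdot 6\right) = 11 + \sqrt{8 \cdot 3 \cdot 4 + 40} \left(7 + 72\right) = 11 + \sqrt{96 + 40} \cdot 79 = 11 + \sqrt{136} \cdot 79 = 11 + 2 \sqrt{34} \cdot 79 = 11 + 158 \sqrt{34}$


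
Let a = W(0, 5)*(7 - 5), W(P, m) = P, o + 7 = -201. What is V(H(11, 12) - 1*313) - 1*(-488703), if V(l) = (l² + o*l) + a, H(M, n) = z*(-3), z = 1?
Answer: 654287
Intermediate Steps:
o = -208 (o = -7 - 201 = -208)
H(M, n) = -3 (H(M, n) = 1*(-3) = -3)
a = 0 (a = 0*(7 - 5) = 0*2 = 0)
V(l) = l² - 208*l (V(l) = (l² - 208*l) + 0 = l² - 208*l)
V(H(11, 12) - 1*313) - 1*(-488703) = (-3 - 1*313)*(-208 + (-3 - 1*313)) - 1*(-488703) = (-3 - 313)*(-208 + (-3 - 313)) + 488703 = -316*(-208 - 316) + 488703 = -316*(-524) + 488703 = 165584 + 488703 = 654287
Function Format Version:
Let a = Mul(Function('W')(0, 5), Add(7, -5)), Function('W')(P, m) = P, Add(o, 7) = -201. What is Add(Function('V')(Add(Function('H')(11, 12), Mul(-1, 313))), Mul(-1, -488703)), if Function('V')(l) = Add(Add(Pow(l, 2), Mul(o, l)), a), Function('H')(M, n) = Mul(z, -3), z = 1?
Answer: 654287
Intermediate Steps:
o = -208 (o = Add(-7, -201) = -208)
Function('H')(M, n) = -3 (Function('H')(M, n) = Mul(1, -3) = -3)
a = 0 (a = Mul(0, Add(7, -5)) = Mul(0, 2) = 0)
Function('V')(l) = Add(Pow(l, 2), Mul(-208, l)) (Function('V')(l) = Add(Add(Pow(l, 2), Mul(-208, l)), 0) = Add(Pow(l, 2), Mul(-208, l)))
Add(Function('V')(Add(Function('H')(11, 12), Mul(-1, 313))), Mul(-1, -488703)) = Add(Mul(Add(-3, Mul(-1, 313)), Add(-208, Add(-3, Mul(-1, 313)))), Mul(-1, -488703)) = Add(Mul(Add(-3, -313), Add(-208, Add(-3, -313))), 488703) = Add(Mul(-316, Add(-208, -316)), 488703) = Add(Mul(-316, -524), 488703) = Add(165584, 488703) = 654287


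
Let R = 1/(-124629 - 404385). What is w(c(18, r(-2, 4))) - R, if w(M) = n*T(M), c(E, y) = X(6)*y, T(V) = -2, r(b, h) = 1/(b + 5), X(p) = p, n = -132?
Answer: 139659697/529014 ≈ 264.00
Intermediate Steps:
r(b, h) = 1/(5 + b)
R = -1/529014 (R = 1/(-529014) = -1/529014 ≈ -1.8903e-6)
c(E, y) = 6*y
w(M) = 264 (w(M) = -132*(-2) = 264)
w(c(18, r(-2, 4))) - R = 264 - 1*(-1/529014) = 264 + 1/529014 = 139659697/529014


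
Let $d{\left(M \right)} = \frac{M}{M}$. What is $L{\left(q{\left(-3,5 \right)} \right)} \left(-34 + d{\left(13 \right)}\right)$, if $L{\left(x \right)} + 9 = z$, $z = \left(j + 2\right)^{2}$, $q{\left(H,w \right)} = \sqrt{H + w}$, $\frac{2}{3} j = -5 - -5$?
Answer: $165$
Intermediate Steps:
$j = 0$ ($j = \frac{3 \left(-5 - -5\right)}{2} = \frac{3 \left(-5 + 5\right)}{2} = \frac{3}{2} \cdot 0 = 0$)
$z = 4$ ($z = \left(0 + 2\right)^{2} = 2^{2} = 4$)
$d{\left(M \right)} = 1$
$L{\left(x \right)} = -5$ ($L{\left(x \right)} = -9 + 4 = -5$)
$L{\left(q{\left(-3,5 \right)} \right)} \left(-34 + d{\left(13 \right)}\right) = - 5 \left(-34 + 1\right) = \left(-5\right) \left(-33\right) = 165$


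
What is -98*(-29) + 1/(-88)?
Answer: 250095/88 ≈ 2842.0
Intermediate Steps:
-98*(-29) + 1/(-88) = 2842 - 1/88 = 250095/88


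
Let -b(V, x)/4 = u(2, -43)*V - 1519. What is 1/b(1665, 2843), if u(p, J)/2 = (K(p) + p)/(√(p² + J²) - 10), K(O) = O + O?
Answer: 2463007/12154444132 + 4995*√1853/3038611033 ≈ 0.00027340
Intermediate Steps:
K(O) = 2*O
u(p, J) = 6*p/(-10 + √(J² + p²)) (u(p, J) = 2*((2*p + p)/(√(p² + J²) - 10)) = 2*((3*p)/(√(J² + p²) - 10)) = 2*((3*p)/(-10 + √(J² + p²))) = 2*(3*p/(-10 + √(J² + p²))) = 6*p/(-10 + √(J² + p²)))
b(V, x) = 6076 - 48*V/(-10 + √1853) (b(V, x) = -4*((6*2/(-10 + √((-43)² + 2²)))*V - 1519) = -4*((6*2/(-10 + √(1849 + 4)))*V - 1519) = -4*((6*2/(-10 + √1853))*V - 1519) = -4*((12/(-10 + √1853))*V - 1519) = -4*(12*V/(-10 + √1853) - 1519) = -4*(-1519 + 12*V/(-10 + √1853)) = 6076 - 48*V/(-10 + √1853))
1/b(1665, 2843) = 1/(6076 - 480/1753*1665 - 48/1753*1665*√1853) = 1/(6076 - 799200/1753 - 79920*√1853/1753) = 1/(9852028/1753 - 79920*√1853/1753)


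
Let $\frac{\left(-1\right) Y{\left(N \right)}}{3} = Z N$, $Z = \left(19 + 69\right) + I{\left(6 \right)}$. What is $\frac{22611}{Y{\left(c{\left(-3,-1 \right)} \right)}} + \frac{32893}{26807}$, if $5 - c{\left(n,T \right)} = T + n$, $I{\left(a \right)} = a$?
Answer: $- \frac{174216881}{22678722} \approx -7.682$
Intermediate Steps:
$Z = 94$ ($Z = \left(19 + 69\right) + 6 = 88 + 6 = 94$)
$c{\left(n,T \right)} = 5 - T - n$ ($c{\left(n,T \right)} = 5 - \left(T + n\right) = 5 - T - n$)
$Y{\left(N \right)} = - 282 N$ ($Y{\left(N \right)} = - 3 \cdot 94 N = - 282 N$)
$\frac{22611}{Y{\left(c{\left(-3,-1 \right)} \right)}} + \frac{32893}{26807} = \frac{22611}{\left(-282\right) \left(5 - -1 - -3\right)} + \frac{32893}{26807} = \frac{22611}{\left(-282\right) \left(5 + 1 + 3\right)} + 32893 \cdot \frac{1}{26807} = \frac{22611}{\left(-282\right) 9} + \frac{32893}{26807} = \frac{22611}{-2538} + \frac{32893}{26807} = 22611 \left(- \frac{1}{2538}\right) + \frac{32893}{26807} = - \frac{7537}{846} + \frac{32893}{26807} = - \frac{174216881}{22678722}$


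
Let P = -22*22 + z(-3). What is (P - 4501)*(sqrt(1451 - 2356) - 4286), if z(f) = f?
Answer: 21378568 - 4988*I*sqrt(905) ≈ 2.1379e+7 - 1.5006e+5*I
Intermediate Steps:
P = -487 (P = -22*22 - 3 = -484 - 3 = -487)
(P - 4501)*(sqrt(1451 - 2356) - 4286) = (-487 - 4501)*(sqrt(1451 - 2356) - 4286) = -4988*(sqrt(-905) - 4286) = -4988*(I*sqrt(905) - 4286) = -4988*(-4286 + I*sqrt(905)) = 21378568 - 4988*I*sqrt(905)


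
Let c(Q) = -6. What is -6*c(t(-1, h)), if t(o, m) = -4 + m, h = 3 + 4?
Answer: 36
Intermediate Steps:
h = 7
-6*c(t(-1, h)) = -6*(-6) = 36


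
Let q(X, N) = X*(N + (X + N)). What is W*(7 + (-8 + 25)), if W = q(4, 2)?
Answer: 768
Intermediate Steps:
q(X, N) = X*(X + 2*N) (q(X, N) = X*(N + (N + X)) = X*(X + 2*N))
W = 32 (W = 4*(4 + 2*2) = 4*(4 + 4) = 4*8 = 32)
W*(7 + (-8 + 25)) = 32*(7 + (-8 + 25)) = 32*(7 + 17) = 32*24 = 768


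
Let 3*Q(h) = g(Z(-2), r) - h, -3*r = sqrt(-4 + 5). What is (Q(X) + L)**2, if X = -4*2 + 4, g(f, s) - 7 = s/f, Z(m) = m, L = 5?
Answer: 24649/324 ≈ 76.077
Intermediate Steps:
r = -1/3 (r = -sqrt(-4 + 5)/3 = -sqrt(1)/3 = -1/3*1 = -1/3 ≈ -0.33333)
g(f, s) = 7 + s/f
X = -4 (X = -8 + 4 = -4)
Q(h) = 43/18 - h/3 (Q(h) = ((7 - 1/3/(-2)) - h)/3 = ((7 - 1/3*(-1/2)) - h)/3 = ((7 + 1/6) - h)/3 = (43/6 - h)/3 = 43/18 - h/3)
(Q(X) + L)**2 = ((43/18 - 1/3*(-4)) + 5)**2 = ((43/18 + 4/3) + 5)**2 = (67/18 + 5)**2 = (157/18)**2 = 24649/324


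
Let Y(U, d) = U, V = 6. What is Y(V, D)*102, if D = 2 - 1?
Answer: 612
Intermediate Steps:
D = 1
Y(V, D)*102 = 6*102 = 612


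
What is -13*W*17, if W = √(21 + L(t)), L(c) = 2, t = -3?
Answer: -221*√23 ≈ -1059.9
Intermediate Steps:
W = √23 (W = √(21 + 2) = √23 ≈ 4.7958)
-13*W*17 = -13*√23*17 = -221*√23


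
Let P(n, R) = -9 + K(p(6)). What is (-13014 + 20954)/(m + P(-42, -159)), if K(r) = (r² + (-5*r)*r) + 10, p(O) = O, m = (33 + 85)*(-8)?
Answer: -7940/1087 ≈ -7.3045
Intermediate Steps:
m = -944 (m = 118*(-8) = -944)
K(r) = 10 - 4*r² (K(r) = (r² - 5*r²) + 10 = -4*r² + 10 = 10 - 4*r²)
P(n, R) = -143 (P(n, R) = -9 + (10 - 4*6²) = -9 + (10 - 4*36) = -9 + (10 - 144) = -9 - 134 = -143)
(-13014 + 20954)/(m + P(-42, -159)) = (-13014 + 20954)/(-944 - 143) = 7940/(-1087) = 7940*(-1/1087) = -7940/1087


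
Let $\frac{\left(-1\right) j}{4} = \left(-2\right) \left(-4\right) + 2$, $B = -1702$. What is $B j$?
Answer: $68080$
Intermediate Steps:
$j = -40$ ($j = - 4 \left(\left(-2\right) \left(-4\right) + 2\right) = - 4 \left(8 + 2\right) = \left(-4\right) 10 = -40$)
$B j = \left(-1702\right) \left(-40\right) = 68080$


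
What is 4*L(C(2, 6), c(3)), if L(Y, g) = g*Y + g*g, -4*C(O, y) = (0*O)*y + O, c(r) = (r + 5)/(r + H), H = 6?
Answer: 112/81 ≈ 1.3827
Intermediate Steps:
c(r) = (5 + r)/(6 + r) (c(r) = (r + 5)/(r + 6) = (5 + r)/(6 + r))
C(O, y) = -O/4 (C(O, y) = -((0*O)*y + O)/4 = -(0*y + O)/4 = -(0 + O)/4 = -O/4)
L(Y, g) = g² + Y*g (L(Y, g) = Y*g + g² = g² + Y*g)
4*L(C(2, 6), c(3)) = 4*(((5 + 3)/(6 + 3))*(-¼*2 + (5 + 3)/(6 + 3))) = 4*((8/9)*(-½ + 8/9)) = 4*(((⅑)*8)*(-½ + (⅑)*8)) = 4*(8*(-½ + 8/9)/9) = 4*((8/9)*(7/18)) = 4*(28/81) = 112/81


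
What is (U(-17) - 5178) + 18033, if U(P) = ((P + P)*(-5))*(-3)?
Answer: 12345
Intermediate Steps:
U(P) = 30*P (U(P) = ((2*P)*(-5))*(-3) = -10*P*(-3) = 30*P)
(U(-17) - 5178) + 18033 = (30*(-17) - 5178) + 18033 = (-510 - 5178) + 18033 = -5688 + 18033 = 12345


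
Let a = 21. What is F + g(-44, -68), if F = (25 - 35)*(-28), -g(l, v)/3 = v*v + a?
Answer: -13655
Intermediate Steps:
g(l, v) = -63 - 3*v² (g(l, v) = -3*(v*v + 21) = -3*(v² + 21) = -3*(21 + v²) = -63 - 3*v²)
F = 280 (F = -10*(-28) = 280)
F + g(-44, -68) = 280 + (-63 - 3*(-68)²) = 280 + (-63 - 3*4624) = 280 + (-63 - 13872) = 280 - 13935 = -13655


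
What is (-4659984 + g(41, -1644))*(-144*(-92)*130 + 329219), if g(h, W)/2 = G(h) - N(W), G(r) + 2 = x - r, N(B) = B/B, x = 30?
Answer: -9559823557508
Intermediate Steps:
N(B) = 1
G(r) = 28 - r (G(r) = -2 + (30 - r) = 28 - r)
g(h, W) = 54 - 2*h (g(h, W) = 2*((28 - h) - 1*1) = 2*((28 - h) - 1) = 2*(27 - h) = 54 - 2*h)
(-4659984 + g(41, -1644))*(-144*(-92)*130 + 329219) = (-4659984 + (54 - 2*41))*(-144*(-92)*130 + 329219) = (-4659984 + (54 - 82))*(13248*130 + 329219) = (-4659984 - 28)*(1722240 + 329219) = -4660012*2051459 = -9559823557508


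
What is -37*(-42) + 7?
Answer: 1561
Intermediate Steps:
-37*(-42) + 7 = 1554 + 7 = 1561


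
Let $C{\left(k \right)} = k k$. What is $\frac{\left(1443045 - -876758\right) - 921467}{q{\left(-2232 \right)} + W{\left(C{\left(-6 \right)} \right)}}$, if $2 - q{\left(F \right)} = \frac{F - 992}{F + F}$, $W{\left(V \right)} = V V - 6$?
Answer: $\frac{25170048}{23243} \approx 1082.9$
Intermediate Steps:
$C{\left(k \right)} = k^{2}$
$W{\left(V \right)} = -6 + V^{2}$ ($W{\left(V \right)} = V^{2} - 6 = -6 + V^{2}$)
$q{\left(F \right)} = 2 - \frac{-992 + F}{2 F}$ ($q{\left(F \right)} = 2 - \frac{F - 992}{F + F} = 2 - \frac{-992 + F}{2 F}$)
$\frac{\left(1443045 - -876758\right) - 921467}{q{\left(-2232 \right)} + W{\left(C{\left(-6 \right)} \right)}} = \frac{\left(1443045 - -876758\right) - 921467}{\left(\frac{3}{2} + \frac{496}{-2232}\right) - \left(6 - \left(\left(-6\right)^{2}\right)^{2}\right)} = \frac{\left(1443045 + 876758\right) - 921467}{\left(\frac{3}{2} + 496 \left(- \frac{1}{2232}\right)\right) - \left(6 - 36^{2}\right)} = \frac{2319803 - 921467}{\left(\frac{3}{2} - \frac{2}{9}\right) + \left(-6 + 1296\right)} = \frac{1398336}{\frac{23}{18} + 1290} = \frac{1398336}{\frac{23243}{18}} = 1398336 \cdot \frac{18}{23243} = \frac{25170048}{23243}$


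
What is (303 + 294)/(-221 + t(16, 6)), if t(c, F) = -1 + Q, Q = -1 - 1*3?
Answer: -597/226 ≈ -2.6416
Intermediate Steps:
Q = -4 (Q = -1 - 3 = -4)
t(c, F) = -5 (t(c, F) = -1 - 4 = -5)
(303 + 294)/(-221 + t(16, 6)) = (303 + 294)/(-221 - 5) = 597/(-226) = 597*(-1/226) = -597/226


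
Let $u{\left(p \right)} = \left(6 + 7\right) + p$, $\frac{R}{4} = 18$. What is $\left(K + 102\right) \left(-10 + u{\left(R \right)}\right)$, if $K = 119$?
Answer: $16575$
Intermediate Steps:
$R = 72$ ($R = 4 \cdot 18 = 72$)
$u{\left(p \right)} = 13 + p$
$\left(K + 102\right) \left(-10 + u{\left(R \right)}\right) = \left(119 + 102\right) \left(-10 + \left(13 + 72\right)\right) = 221 \left(-10 + 85\right) = 221 \cdot 75 = 16575$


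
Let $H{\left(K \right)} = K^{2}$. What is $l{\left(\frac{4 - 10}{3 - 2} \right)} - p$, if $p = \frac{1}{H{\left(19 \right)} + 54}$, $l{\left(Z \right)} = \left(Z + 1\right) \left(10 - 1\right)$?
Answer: $- \frac{18676}{415} \approx -45.002$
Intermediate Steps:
$l{\left(Z \right)} = 9 + 9 Z$ ($l{\left(Z \right)} = \left(1 + Z\right) 9 = 9 + 9 Z$)
$p = \frac{1}{415}$ ($p = \frac{1}{19^{2} + 54} = \frac{1}{361 + 54} = \frac{1}{415} \approx 0.0024096$)
$l{\left(\frac{4 - 10}{3 - 2} \right)} - p = \left(9 + 9 \frac{4 - 10}{3 - 2}\right) - \frac{1}{415} = \left(9 + 9 \left(- \frac{6}{1}\right)\right) - \frac{1}{415} = \left(9 + 9 \left(\left(-6\right) 1\right)\right) - \frac{1}{415} = \left(9 + 9 \left(-6\right)\right) - \frac{1}{415} = \left(9 - 54\right) - \frac{1}{415} = -45 - \frac{1}{415} = - \frac{18676}{415}$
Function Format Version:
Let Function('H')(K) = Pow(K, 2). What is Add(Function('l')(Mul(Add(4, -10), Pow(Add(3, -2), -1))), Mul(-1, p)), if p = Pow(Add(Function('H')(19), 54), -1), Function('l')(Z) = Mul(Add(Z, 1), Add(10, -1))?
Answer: Rational(-18676, 415) ≈ -45.002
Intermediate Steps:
Function('l')(Z) = Add(9, Mul(9, Z)) (Function('l')(Z) = Mul(Add(1, Z), 9) = Add(9, Mul(9, Z)))
p = Rational(1, 415) (p = Pow(Add(Pow(19, 2), 54), -1) = Pow(Add(361, 54), -1) = Pow(415, -1) = Rational(1, 415) ≈ 0.0024096)
Add(Function('l')(Mul(Add(4, -10), Pow(Add(3, -2), -1))), Mul(-1, p)) = Add(Add(9, Mul(9, Mul(Add(4, -10), Pow(Add(3, -2), -1)))), Mul(-1, Rational(1, 415))) = Add(Add(9, Mul(9, Mul(-6, Pow(1, -1)))), Rational(-1, 415)) = Add(Add(9, Mul(9, Mul(-6, 1))), Rational(-1, 415)) = Add(Add(9, Mul(9, -6)), Rational(-1, 415)) = Add(Add(9, -54), Rational(-1, 415)) = Add(-45, Rational(-1, 415)) = Rational(-18676, 415)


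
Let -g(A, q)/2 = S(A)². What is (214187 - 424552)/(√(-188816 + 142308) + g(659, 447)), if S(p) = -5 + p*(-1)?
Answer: 46374543520/194389294443 + 210365*I*√11627/388778588886 ≈ 0.23857 + 5.8345e-5*I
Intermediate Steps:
S(p) = -5 - p
g(A, q) = -2*(-5 - A)²
(214187 - 424552)/(√(-188816 + 142308) + g(659, 447)) = (214187 - 424552)/(√(-188816 + 142308) - 2*(5 + 659)²) = -210365/(√(-46508) - 2*664²) = -210365/(2*I*√11627 - 2*440896) = -210365/(2*I*√11627 - 881792) = -210365/(-881792 + 2*I*√11627)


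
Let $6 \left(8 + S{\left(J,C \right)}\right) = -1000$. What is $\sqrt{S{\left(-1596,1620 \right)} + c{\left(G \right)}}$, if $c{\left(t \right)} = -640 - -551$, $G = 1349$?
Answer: $\frac{i \sqrt{2373}}{3} \approx 16.238 i$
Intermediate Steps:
$S{\left(J,C \right)} = - \frac{524}{3}$ ($S{\left(J,C \right)} = -8 + \frac{1}{6} \left(-1000\right) = -8 - \frac{500}{3} = - \frac{524}{3}$)
$c{\left(t \right)} = -89$ ($c{\left(t \right)} = -640 + 551 = -89$)
$\sqrt{S{\left(-1596,1620 \right)} + c{\left(G \right)}} = \sqrt{- \frac{524}{3} - 89} = \sqrt{- \frac{791}{3}} = \frac{i \sqrt{2373}}{3}$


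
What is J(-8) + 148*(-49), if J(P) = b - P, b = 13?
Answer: -7231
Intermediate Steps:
J(P) = 13 - P
J(-8) + 148*(-49) = (13 - 1*(-8)) + 148*(-49) = (13 + 8) - 7252 = 21 - 7252 = -7231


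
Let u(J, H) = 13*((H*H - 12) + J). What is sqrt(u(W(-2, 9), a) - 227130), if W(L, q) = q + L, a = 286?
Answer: sqrt(836153) ≈ 914.41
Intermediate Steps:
W(L, q) = L + q
u(J, H) = -156 + 13*J + 13*H**2 (u(J, H) = 13*((H**2 - 12) + J) = 13*((-12 + H**2) + J) = 13*(-12 + J + H**2) = -156 + 13*J + 13*H**2)
sqrt(u(W(-2, 9), a) - 227130) = sqrt((-156 + 13*(-2 + 9) + 13*286**2) - 227130) = sqrt((-156 + 13*7 + 13*81796) - 227130) = sqrt((-156 + 91 + 1063348) - 227130) = sqrt(1063283 - 227130) = sqrt(836153)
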